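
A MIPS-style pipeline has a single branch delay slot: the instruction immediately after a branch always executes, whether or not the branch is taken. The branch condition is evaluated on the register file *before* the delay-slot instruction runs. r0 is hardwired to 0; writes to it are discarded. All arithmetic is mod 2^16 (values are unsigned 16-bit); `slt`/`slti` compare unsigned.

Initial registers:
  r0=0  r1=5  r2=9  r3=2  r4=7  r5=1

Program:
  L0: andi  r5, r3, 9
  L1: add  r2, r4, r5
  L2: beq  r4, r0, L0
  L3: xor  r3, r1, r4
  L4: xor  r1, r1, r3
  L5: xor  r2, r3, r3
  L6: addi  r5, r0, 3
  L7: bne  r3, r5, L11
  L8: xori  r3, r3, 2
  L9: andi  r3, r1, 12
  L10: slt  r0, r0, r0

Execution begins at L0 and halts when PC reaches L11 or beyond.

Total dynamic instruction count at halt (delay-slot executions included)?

9

#0 andi  r5, r3, 9 ; 0/5/9/2/7/0
#1 add  r2, r4, r5 ; 0/5/7/2/7/0
#2 beq  r4, r0, L0 ; 0/5/7/2/7/0 ; →fallthru
#3 xor  r3, r1, r4 ; 0/5/7/2/7/0
#4 xor  r1, r1, r3 ; 0/7/7/2/7/0
#5 xor  r2, r3, r3 ; 0/7/0/2/7/0
#6 addi  r5, r0, 3 ; 0/7/0/2/7/3
#7 bne  r3, r5, L11 ; 0/7/0/2/7/3 ; →target
#8 xori  r3, r3, 2 ; 0/7/0/0/7/3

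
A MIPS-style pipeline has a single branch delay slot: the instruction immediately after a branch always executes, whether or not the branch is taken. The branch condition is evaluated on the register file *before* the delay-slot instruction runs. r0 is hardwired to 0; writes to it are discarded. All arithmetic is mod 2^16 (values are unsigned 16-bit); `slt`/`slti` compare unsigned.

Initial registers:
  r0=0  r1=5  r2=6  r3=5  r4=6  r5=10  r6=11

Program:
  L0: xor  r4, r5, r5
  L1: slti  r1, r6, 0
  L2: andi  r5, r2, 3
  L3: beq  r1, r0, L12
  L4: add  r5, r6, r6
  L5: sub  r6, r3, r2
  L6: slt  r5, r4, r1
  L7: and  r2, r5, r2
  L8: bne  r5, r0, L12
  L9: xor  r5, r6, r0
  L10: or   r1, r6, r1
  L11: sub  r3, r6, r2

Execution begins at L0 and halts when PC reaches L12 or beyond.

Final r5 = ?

[0] xor  r4, r5, r5  →  {r0:0, r1:5, r2:6, r3:5, r4:0, r5:10, r6:11}
[1] slti  r1, r6, 0  →  {r0:0, r1:0, r2:6, r3:5, r4:0, r5:10, r6:11}
[2] andi  r5, r2, 3  →  {r0:0, r1:0, r2:6, r3:5, r4:0, r5:2, r6:11}
[3] beq  r1, r0, L12  →  {r0:0, r1:0, r2:6, r3:5, r4:0, r5:2, r6:11}  ⟨branch taken⟩
[4] add  r5, r6, r6  →  {r0:0, r1:0, r2:6, r3:5, r4:0, r5:22, r6:11}

22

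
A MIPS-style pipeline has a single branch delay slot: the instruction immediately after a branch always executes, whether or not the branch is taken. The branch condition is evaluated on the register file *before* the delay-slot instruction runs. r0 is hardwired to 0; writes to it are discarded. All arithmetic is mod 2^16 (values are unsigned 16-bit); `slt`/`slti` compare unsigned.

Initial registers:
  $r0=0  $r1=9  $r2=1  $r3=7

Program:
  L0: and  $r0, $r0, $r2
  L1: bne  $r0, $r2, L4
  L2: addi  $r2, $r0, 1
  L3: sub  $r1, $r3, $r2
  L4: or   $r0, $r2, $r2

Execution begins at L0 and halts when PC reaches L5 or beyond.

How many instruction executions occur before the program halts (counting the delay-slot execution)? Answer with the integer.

4

  step pc=0: and  $r0, $r0, $r2  regs=(0,9,1,7)
  step pc=1: bne  $r0, $r2, L4  cond=T  regs=(0,9,1,7)
  step pc=2: addi  $r2, $r0, 1  regs=(0,9,1,7)
  step pc=4: or   $r0, $r2, $r2  regs=(0,9,1,7)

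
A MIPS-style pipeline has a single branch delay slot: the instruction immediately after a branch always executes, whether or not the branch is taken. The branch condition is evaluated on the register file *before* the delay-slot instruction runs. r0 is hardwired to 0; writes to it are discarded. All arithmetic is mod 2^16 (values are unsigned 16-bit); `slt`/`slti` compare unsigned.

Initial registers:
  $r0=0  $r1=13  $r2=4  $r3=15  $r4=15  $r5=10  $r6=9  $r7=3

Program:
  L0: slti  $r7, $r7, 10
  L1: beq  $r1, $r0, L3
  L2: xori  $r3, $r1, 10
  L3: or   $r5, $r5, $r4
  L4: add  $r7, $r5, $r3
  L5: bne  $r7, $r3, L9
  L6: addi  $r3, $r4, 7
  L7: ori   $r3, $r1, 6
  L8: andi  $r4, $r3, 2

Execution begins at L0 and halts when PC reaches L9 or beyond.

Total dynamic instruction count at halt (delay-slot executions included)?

7

PC=0  slti  $r7, $r7, 10     | $r0=0 $r1=13 $r2=4 $r3=15 $r4=15 $r5=10 $r6=9 $r7=1
PC=1  beq  $r1, $r0, L3      | $r0=0 $r1=13 $r2=4 $r3=15 $r4=15 $r5=10 $r6=9 $r7=1  [not taken]
PC=2  xori  $r3, $r1, 10     | $r0=0 $r1=13 $r2=4 $r3=7 $r4=15 $r5=10 $r6=9 $r7=1
PC=3  or   $r5, $r5, $r4     | $r0=0 $r1=13 $r2=4 $r3=7 $r4=15 $r5=15 $r6=9 $r7=1
PC=4  add  $r7, $r5, $r3     | $r0=0 $r1=13 $r2=4 $r3=7 $r4=15 $r5=15 $r6=9 $r7=22
PC=5  bne  $r7, $r3, L9      | $r0=0 $r1=13 $r2=4 $r3=7 $r4=15 $r5=15 $r6=9 $r7=22  [TAKEN]
PC=6  addi  $r3, $r4, 7      | $r0=0 $r1=13 $r2=4 $r3=22 $r4=15 $r5=15 $r6=9 $r7=22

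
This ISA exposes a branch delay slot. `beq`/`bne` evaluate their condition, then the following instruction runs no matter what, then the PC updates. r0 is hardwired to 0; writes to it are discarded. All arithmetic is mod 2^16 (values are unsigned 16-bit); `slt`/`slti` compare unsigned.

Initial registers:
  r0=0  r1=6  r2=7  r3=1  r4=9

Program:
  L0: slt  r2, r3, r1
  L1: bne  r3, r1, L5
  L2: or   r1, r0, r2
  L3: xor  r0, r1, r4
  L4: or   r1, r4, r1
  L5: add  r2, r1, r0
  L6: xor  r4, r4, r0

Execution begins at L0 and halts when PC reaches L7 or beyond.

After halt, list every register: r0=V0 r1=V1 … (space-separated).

[0] slt  r2, r3, r1  →  {r0:0, r1:6, r2:1, r3:1, r4:9}
[1] bne  r3, r1, L5  →  {r0:0, r1:6, r2:1, r3:1, r4:9}  ⟨branch taken⟩
[2] or   r1, r0, r2  →  {r0:0, r1:1, r2:1, r3:1, r4:9}
[5] add  r2, r1, r0  →  {r0:0, r1:1, r2:1, r3:1, r4:9}
[6] xor  r4, r4, r0  →  {r0:0, r1:1, r2:1, r3:1, r4:9}

r0=0 r1=1 r2=1 r3=1 r4=9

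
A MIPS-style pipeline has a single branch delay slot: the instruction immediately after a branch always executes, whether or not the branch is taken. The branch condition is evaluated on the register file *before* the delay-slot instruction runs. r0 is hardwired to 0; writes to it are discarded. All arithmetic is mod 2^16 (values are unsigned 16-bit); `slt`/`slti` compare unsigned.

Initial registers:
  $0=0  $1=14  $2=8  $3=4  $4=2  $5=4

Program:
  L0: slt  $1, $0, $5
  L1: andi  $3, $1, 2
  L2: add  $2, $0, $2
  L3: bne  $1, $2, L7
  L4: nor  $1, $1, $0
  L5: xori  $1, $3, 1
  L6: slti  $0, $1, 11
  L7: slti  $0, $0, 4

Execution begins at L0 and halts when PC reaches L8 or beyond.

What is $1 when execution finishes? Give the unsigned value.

65534

  step pc=0: slt  $1, $0, $5  regs=(0,1,8,4,2,4)
  step pc=1: andi  $3, $1, 2  regs=(0,1,8,0,2,4)
  step pc=2: add  $2, $0, $2  regs=(0,1,8,0,2,4)
  step pc=3: bne  $1, $2, L7  cond=T  regs=(0,1,8,0,2,4)
  step pc=4: nor  $1, $1, $0  regs=(0,65534,8,0,2,4)
  step pc=7: slti  $0, $0, 4  regs=(0,65534,8,0,2,4)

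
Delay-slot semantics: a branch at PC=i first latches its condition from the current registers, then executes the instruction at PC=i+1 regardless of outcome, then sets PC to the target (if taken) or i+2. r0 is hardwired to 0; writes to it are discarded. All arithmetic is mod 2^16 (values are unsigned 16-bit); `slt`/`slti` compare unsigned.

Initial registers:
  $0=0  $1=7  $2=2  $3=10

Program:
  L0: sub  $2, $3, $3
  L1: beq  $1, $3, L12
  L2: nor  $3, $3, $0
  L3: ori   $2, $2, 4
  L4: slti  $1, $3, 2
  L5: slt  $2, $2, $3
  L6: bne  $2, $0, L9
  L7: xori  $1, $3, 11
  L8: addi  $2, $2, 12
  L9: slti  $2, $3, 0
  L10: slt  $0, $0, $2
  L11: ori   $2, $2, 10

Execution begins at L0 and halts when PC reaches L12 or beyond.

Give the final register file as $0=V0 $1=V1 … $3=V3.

[0] sub  $2, $3, $3  →  {$0:0, $1:7, $2:0, $3:10}
[1] beq  $1, $3, L12  →  {$0:0, $1:7, $2:0, $3:10}  ⟨branch fallthrough⟩
[2] nor  $3, $3, $0  →  {$0:0, $1:7, $2:0, $3:65525}
[3] ori   $2, $2, 4  →  {$0:0, $1:7, $2:4, $3:65525}
[4] slti  $1, $3, 2  →  {$0:0, $1:0, $2:4, $3:65525}
[5] slt  $2, $2, $3  →  {$0:0, $1:0, $2:1, $3:65525}
[6] bne  $2, $0, L9  →  {$0:0, $1:0, $2:1, $3:65525}  ⟨branch taken⟩
[7] xori  $1, $3, 11  →  {$0:0, $1:65534, $2:1, $3:65525}
[9] slti  $2, $3, 0  →  {$0:0, $1:65534, $2:0, $3:65525}
[10] slt  $0, $0, $2  →  {$0:0, $1:65534, $2:0, $3:65525}
[11] ori   $2, $2, 10  →  {$0:0, $1:65534, $2:10, $3:65525}

$0=0 $1=65534 $2=10 $3=65525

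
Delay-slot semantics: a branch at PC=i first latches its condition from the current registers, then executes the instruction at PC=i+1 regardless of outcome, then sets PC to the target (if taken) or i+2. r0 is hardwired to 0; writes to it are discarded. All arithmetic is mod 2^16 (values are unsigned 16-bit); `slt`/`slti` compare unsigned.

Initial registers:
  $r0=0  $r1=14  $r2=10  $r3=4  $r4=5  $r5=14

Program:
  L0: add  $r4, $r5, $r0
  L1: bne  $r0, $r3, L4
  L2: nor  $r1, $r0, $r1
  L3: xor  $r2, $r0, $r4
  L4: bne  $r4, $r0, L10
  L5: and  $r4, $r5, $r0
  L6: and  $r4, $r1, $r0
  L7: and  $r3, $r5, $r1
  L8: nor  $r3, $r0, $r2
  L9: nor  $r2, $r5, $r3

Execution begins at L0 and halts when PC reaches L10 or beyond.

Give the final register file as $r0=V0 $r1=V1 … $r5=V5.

[0] add  $r4, $r5, $r0  →  {$r0:0, $r1:14, $r2:10, $r3:4, $r4:14, $r5:14}
[1] bne  $r0, $r3, L4  →  {$r0:0, $r1:14, $r2:10, $r3:4, $r4:14, $r5:14}  ⟨branch taken⟩
[2] nor  $r1, $r0, $r1  →  {$r0:0, $r1:65521, $r2:10, $r3:4, $r4:14, $r5:14}
[4] bne  $r4, $r0, L10  →  {$r0:0, $r1:65521, $r2:10, $r3:4, $r4:14, $r5:14}  ⟨branch taken⟩
[5] and  $r4, $r5, $r0  →  {$r0:0, $r1:65521, $r2:10, $r3:4, $r4:0, $r5:14}

$r0=0 $r1=65521 $r2=10 $r3=4 $r4=0 $r5=14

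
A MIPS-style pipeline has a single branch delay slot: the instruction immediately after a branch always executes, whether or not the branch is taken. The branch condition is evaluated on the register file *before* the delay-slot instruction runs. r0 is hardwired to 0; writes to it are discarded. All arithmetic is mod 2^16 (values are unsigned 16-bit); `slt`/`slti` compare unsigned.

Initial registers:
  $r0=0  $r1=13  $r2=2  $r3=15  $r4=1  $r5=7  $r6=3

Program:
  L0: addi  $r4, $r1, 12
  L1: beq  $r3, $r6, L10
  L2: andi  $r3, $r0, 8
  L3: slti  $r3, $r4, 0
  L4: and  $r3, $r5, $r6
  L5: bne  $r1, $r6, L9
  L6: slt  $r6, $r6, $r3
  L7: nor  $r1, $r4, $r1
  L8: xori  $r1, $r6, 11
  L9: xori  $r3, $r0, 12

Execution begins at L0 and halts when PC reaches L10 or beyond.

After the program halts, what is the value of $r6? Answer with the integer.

0

[0] addi  $r4, $r1, 12  →  {$r0:0, $r1:13, $r2:2, $r3:15, $r4:25, $r5:7, $r6:3}
[1] beq  $r3, $r6, L10  →  {$r0:0, $r1:13, $r2:2, $r3:15, $r4:25, $r5:7, $r6:3}  ⟨branch fallthrough⟩
[2] andi  $r3, $r0, 8  →  {$r0:0, $r1:13, $r2:2, $r3:0, $r4:25, $r5:7, $r6:3}
[3] slti  $r3, $r4, 0  →  {$r0:0, $r1:13, $r2:2, $r3:0, $r4:25, $r5:7, $r6:3}
[4] and  $r3, $r5, $r6  →  {$r0:0, $r1:13, $r2:2, $r3:3, $r4:25, $r5:7, $r6:3}
[5] bne  $r1, $r6, L9  →  {$r0:0, $r1:13, $r2:2, $r3:3, $r4:25, $r5:7, $r6:3}  ⟨branch taken⟩
[6] slt  $r6, $r6, $r3  →  {$r0:0, $r1:13, $r2:2, $r3:3, $r4:25, $r5:7, $r6:0}
[9] xori  $r3, $r0, 12  →  {$r0:0, $r1:13, $r2:2, $r3:12, $r4:25, $r5:7, $r6:0}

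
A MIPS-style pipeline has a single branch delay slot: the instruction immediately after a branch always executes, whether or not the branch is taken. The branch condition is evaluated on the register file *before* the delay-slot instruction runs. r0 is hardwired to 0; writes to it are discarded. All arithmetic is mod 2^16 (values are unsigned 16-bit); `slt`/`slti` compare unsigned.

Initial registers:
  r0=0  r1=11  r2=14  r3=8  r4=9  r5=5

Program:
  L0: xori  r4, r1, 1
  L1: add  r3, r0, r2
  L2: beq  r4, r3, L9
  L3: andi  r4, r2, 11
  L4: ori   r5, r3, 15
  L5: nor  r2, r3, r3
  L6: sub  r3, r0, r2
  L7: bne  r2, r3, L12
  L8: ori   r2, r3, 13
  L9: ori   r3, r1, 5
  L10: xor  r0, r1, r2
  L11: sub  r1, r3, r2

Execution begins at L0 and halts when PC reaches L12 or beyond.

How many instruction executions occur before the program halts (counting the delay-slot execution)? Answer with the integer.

9

  step pc=0: xori  r4, r1, 1  regs=(0,11,14,8,10,5)
  step pc=1: add  r3, r0, r2  regs=(0,11,14,14,10,5)
  step pc=2: beq  r4, r3, L9  cond=F  regs=(0,11,14,14,10,5)
  step pc=3: andi  r4, r2, 11  regs=(0,11,14,14,10,5)
  step pc=4: ori   r5, r3, 15  regs=(0,11,14,14,10,15)
  step pc=5: nor  r2, r3, r3  regs=(0,11,65521,14,10,15)
  step pc=6: sub  r3, r0, r2  regs=(0,11,65521,15,10,15)
  step pc=7: bne  r2, r3, L12  cond=T  regs=(0,11,65521,15,10,15)
  step pc=8: ori   r2, r3, 13  regs=(0,11,15,15,10,15)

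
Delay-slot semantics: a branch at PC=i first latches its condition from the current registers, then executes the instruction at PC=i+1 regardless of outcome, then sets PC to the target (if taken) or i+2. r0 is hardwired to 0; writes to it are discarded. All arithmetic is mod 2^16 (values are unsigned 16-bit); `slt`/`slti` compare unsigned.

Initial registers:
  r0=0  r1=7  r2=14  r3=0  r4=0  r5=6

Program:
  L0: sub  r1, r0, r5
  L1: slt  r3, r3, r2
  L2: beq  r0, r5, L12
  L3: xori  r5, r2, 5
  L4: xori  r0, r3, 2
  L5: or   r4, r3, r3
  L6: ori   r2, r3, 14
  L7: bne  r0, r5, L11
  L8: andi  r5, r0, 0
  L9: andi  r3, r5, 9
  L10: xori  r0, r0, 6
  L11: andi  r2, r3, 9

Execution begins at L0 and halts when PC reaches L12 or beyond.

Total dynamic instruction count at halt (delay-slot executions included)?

10

  step pc=0: sub  r1, r0, r5  regs=(0,65530,14,0,0,6)
  step pc=1: slt  r3, r3, r2  regs=(0,65530,14,1,0,6)
  step pc=2: beq  r0, r5, L12  cond=F  regs=(0,65530,14,1,0,6)
  step pc=3: xori  r5, r2, 5  regs=(0,65530,14,1,0,11)
  step pc=4: xori  r0, r3, 2  regs=(0,65530,14,1,0,11)
  step pc=5: or   r4, r3, r3  regs=(0,65530,14,1,1,11)
  step pc=6: ori   r2, r3, 14  regs=(0,65530,15,1,1,11)
  step pc=7: bne  r0, r5, L11  cond=T  regs=(0,65530,15,1,1,11)
  step pc=8: andi  r5, r0, 0  regs=(0,65530,15,1,1,0)
  step pc=11: andi  r2, r3, 9  regs=(0,65530,1,1,1,0)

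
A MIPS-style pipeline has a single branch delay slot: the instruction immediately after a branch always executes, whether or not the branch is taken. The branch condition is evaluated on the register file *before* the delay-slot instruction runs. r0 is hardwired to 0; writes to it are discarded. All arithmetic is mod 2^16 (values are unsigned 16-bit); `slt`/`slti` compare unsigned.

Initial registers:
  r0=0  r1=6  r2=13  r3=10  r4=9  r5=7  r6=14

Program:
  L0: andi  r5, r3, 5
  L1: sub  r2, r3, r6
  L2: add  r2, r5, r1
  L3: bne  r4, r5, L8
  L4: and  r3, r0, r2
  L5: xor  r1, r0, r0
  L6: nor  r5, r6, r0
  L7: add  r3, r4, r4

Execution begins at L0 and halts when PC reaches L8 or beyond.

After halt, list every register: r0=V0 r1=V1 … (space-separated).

r0=0 r1=6 r2=6 r3=0 r4=9 r5=0 r6=14

#0 andi  r5, r3, 5 ; 0/6/13/10/9/0/14
#1 sub  r2, r3, r6 ; 0/6/65532/10/9/0/14
#2 add  r2, r5, r1 ; 0/6/6/10/9/0/14
#3 bne  r4, r5, L8 ; 0/6/6/10/9/0/14 ; →target
#4 and  r3, r0, r2 ; 0/6/6/0/9/0/14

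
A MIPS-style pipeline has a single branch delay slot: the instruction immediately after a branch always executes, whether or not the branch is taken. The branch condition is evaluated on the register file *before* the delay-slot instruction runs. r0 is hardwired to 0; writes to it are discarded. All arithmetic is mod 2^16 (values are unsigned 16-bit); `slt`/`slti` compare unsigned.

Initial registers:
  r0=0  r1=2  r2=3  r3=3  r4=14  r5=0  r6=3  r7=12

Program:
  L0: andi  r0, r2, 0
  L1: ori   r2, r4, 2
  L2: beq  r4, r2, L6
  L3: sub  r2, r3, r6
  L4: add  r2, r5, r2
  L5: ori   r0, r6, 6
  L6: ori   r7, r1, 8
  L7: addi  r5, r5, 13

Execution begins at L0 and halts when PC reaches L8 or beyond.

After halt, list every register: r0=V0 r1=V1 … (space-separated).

  step pc=0: andi  r0, r2, 0  regs=(0,2,3,3,14,0,3,12)
  step pc=1: ori   r2, r4, 2  regs=(0,2,14,3,14,0,3,12)
  step pc=2: beq  r4, r2, L6  cond=T  regs=(0,2,14,3,14,0,3,12)
  step pc=3: sub  r2, r3, r6  regs=(0,2,0,3,14,0,3,12)
  step pc=6: ori   r7, r1, 8  regs=(0,2,0,3,14,0,3,10)
  step pc=7: addi  r5, r5, 13  regs=(0,2,0,3,14,13,3,10)

r0=0 r1=2 r2=0 r3=3 r4=14 r5=13 r6=3 r7=10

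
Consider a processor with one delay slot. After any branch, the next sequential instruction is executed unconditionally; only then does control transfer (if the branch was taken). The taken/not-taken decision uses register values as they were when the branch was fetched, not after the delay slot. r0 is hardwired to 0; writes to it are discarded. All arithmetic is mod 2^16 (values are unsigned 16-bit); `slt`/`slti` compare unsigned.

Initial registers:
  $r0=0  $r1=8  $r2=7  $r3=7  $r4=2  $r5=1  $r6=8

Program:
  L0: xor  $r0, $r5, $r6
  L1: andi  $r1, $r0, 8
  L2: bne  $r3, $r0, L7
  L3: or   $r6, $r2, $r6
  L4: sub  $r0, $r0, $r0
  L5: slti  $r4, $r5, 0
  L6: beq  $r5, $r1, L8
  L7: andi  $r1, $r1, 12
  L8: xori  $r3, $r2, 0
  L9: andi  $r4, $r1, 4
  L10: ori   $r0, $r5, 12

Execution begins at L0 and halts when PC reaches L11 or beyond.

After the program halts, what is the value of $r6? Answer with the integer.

[0] xor  $r0, $r5, $r6  →  {$r0:0, $r1:8, $r2:7, $r3:7, $r4:2, $r5:1, $r6:8}
[1] andi  $r1, $r0, 8  →  {$r0:0, $r1:0, $r2:7, $r3:7, $r4:2, $r5:1, $r6:8}
[2] bne  $r3, $r0, L7  →  {$r0:0, $r1:0, $r2:7, $r3:7, $r4:2, $r5:1, $r6:8}  ⟨branch taken⟩
[3] or   $r6, $r2, $r6  →  {$r0:0, $r1:0, $r2:7, $r3:7, $r4:2, $r5:1, $r6:15}
[7] andi  $r1, $r1, 12  →  {$r0:0, $r1:0, $r2:7, $r3:7, $r4:2, $r5:1, $r6:15}
[8] xori  $r3, $r2, 0  →  {$r0:0, $r1:0, $r2:7, $r3:7, $r4:2, $r5:1, $r6:15}
[9] andi  $r4, $r1, 4  →  {$r0:0, $r1:0, $r2:7, $r3:7, $r4:0, $r5:1, $r6:15}
[10] ori   $r0, $r5, 12  →  {$r0:0, $r1:0, $r2:7, $r3:7, $r4:0, $r5:1, $r6:15}

15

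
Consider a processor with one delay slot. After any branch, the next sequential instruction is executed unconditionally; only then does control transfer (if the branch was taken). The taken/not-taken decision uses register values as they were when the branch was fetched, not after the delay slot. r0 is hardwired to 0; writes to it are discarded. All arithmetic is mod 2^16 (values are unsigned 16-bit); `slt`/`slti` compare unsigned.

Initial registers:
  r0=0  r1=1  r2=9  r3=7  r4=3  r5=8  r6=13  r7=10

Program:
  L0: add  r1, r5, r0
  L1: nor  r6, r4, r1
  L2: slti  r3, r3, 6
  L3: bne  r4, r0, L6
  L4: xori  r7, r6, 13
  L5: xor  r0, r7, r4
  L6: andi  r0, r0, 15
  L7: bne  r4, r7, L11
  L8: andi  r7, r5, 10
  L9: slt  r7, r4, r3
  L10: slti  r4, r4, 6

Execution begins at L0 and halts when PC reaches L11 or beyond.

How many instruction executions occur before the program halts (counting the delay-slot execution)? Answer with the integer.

PC=0  add  r1, r5, r0        | r0=0 r1=8 r2=9 r3=7 r4=3 r5=8 r6=13 r7=10
PC=1  nor  r6, r4, r1        | r0=0 r1=8 r2=9 r3=7 r4=3 r5=8 r6=65524 r7=10
PC=2  slti  r3, r3, 6        | r0=0 r1=8 r2=9 r3=0 r4=3 r5=8 r6=65524 r7=10
PC=3  bne  r4, r0, L6        | r0=0 r1=8 r2=9 r3=0 r4=3 r5=8 r6=65524 r7=10  [TAKEN]
PC=4  xori  r7, r6, 13       | r0=0 r1=8 r2=9 r3=0 r4=3 r5=8 r6=65524 r7=65529
PC=6  andi  r0, r0, 15       | r0=0 r1=8 r2=9 r3=0 r4=3 r5=8 r6=65524 r7=65529
PC=7  bne  r4, r7, L11       | r0=0 r1=8 r2=9 r3=0 r4=3 r5=8 r6=65524 r7=65529  [TAKEN]
PC=8  andi  r7, r5, 10       | r0=0 r1=8 r2=9 r3=0 r4=3 r5=8 r6=65524 r7=8

8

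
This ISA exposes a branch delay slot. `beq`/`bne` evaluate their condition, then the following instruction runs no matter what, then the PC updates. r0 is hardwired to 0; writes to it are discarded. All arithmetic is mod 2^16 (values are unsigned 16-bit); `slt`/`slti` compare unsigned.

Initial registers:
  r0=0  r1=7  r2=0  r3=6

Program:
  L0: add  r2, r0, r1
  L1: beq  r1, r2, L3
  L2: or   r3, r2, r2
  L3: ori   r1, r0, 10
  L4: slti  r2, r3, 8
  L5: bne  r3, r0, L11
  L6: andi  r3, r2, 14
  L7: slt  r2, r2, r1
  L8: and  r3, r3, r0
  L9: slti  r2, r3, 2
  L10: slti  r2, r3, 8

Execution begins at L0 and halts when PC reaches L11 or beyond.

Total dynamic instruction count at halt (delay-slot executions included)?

7

#0 add  r2, r0, r1 ; 0/7/7/6
#1 beq  r1, r2, L3 ; 0/7/7/6 ; →target
#2 or   r3, r2, r2 ; 0/7/7/7
#3 ori   r1, r0, 10 ; 0/10/7/7
#4 slti  r2, r3, 8 ; 0/10/1/7
#5 bne  r3, r0, L11 ; 0/10/1/7 ; →target
#6 andi  r3, r2, 14 ; 0/10/1/0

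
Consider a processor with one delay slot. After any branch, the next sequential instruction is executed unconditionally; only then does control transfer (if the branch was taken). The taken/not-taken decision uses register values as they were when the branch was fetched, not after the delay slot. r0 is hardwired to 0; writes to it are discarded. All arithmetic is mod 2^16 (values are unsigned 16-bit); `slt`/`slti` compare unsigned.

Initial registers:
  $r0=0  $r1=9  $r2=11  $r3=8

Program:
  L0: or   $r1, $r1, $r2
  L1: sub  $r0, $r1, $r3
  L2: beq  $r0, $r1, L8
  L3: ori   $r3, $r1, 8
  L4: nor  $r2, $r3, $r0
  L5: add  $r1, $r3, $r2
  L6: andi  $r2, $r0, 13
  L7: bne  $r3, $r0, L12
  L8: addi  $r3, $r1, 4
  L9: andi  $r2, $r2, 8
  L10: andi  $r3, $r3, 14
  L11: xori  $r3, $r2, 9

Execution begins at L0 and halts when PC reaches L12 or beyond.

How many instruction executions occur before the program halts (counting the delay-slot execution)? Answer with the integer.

PC=0  or   $r1, $r1, $r2     | $r0=0 $r1=11 $r2=11 $r3=8
PC=1  sub  $r0, $r1, $r3     | $r0=0 $r1=11 $r2=11 $r3=8
PC=2  beq  $r0, $r1, L8      | $r0=0 $r1=11 $r2=11 $r3=8  [not taken]
PC=3  ori   $r3, $r1, 8      | $r0=0 $r1=11 $r2=11 $r3=11
PC=4  nor  $r2, $r3, $r0     | $r0=0 $r1=11 $r2=65524 $r3=11
PC=5  add  $r1, $r3, $r2     | $r0=0 $r1=65535 $r2=65524 $r3=11
PC=6  andi  $r2, $r0, 13     | $r0=0 $r1=65535 $r2=0 $r3=11
PC=7  bne  $r3, $r0, L12     | $r0=0 $r1=65535 $r2=0 $r3=11  [TAKEN]
PC=8  addi  $r3, $r1, 4      | $r0=0 $r1=65535 $r2=0 $r3=3

9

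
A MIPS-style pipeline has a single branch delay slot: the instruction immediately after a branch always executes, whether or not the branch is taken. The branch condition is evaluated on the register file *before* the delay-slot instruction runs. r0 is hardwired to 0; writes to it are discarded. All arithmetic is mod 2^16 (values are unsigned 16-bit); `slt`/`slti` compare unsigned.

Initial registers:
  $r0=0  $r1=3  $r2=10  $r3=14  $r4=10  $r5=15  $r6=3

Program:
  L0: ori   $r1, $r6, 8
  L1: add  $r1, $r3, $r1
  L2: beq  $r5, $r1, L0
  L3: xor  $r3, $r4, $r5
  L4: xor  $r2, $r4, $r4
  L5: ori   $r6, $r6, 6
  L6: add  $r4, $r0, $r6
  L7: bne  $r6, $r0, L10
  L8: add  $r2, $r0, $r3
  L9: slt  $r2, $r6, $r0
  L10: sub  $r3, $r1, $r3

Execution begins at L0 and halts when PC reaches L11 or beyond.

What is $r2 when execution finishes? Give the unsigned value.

[0] ori   $r1, $r6, 8  →  {$r0:0, $r1:11, $r2:10, $r3:14, $r4:10, $r5:15, $r6:3}
[1] add  $r1, $r3, $r1  →  {$r0:0, $r1:25, $r2:10, $r3:14, $r4:10, $r5:15, $r6:3}
[2] beq  $r5, $r1, L0  →  {$r0:0, $r1:25, $r2:10, $r3:14, $r4:10, $r5:15, $r6:3}  ⟨branch fallthrough⟩
[3] xor  $r3, $r4, $r5  →  {$r0:0, $r1:25, $r2:10, $r3:5, $r4:10, $r5:15, $r6:3}
[4] xor  $r2, $r4, $r4  →  {$r0:0, $r1:25, $r2:0, $r3:5, $r4:10, $r5:15, $r6:3}
[5] ori   $r6, $r6, 6  →  {$r0:0, $r1:25, $r2:0, $r3:5, $r4:10, $r5:15, $r6:7}
[6] add  $r4, $r0, $r6  →  {$r0:0, $r1:25, $r2:0, $r3:5, $r4:7, $r5:15, $r6:7}
[7] bne  $r6, $r0, L10  →  {$r0:0, $r1:25, $r2:0, $r3:5, $r4:7, $r5:15, $r6:7}  ⟨branch taken⟩
[8] add  $r2, $r0, $r3  →  {$r0:0, $r1:25, $r2:5, $r3:5, $r4:7, $r5:15, $r6:7}
[10] sub  $r3, $r1, $r3  →  {$r0:0, $r1:25, $r2:5, $r3:20, $r4:7, $r5:15, $r6:7}

5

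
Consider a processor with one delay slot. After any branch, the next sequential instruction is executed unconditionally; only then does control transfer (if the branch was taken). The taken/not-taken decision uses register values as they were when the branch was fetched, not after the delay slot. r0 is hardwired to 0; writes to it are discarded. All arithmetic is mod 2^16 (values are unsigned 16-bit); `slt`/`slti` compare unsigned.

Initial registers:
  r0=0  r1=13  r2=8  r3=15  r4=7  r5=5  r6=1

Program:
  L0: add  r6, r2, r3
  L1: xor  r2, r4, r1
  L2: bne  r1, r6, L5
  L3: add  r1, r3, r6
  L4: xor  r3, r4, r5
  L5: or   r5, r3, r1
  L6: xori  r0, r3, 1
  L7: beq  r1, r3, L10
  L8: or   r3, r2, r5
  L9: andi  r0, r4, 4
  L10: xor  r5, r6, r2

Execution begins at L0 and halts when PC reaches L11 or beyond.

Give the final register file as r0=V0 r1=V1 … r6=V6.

[0] add  r6, r2, r3  →  {r0:0, r1:13, r2:8, r3:15, r4:7, r5:5, r6:23}
[1] xor  r2, r4, r1  →  {r0:0, r1:13, r2:10, r3:15, r4:7, r5:5, r6:23}
[2] bne  r1, r6, L5  →  {r0:0, r1:13, r2:10, r3:15, r4:7, r5:5, r6:23}  ⟨branch taken⟩
[3] add  r1, r3, r6  →  {r0:0, r1:38, r2:10, r3:15, r4:7, r5:5, r6:23}
[5] or   r5, r3, r1  →  {r0:0, r1:38, r2:10, r3:15, r4:7, r5:47, r6:23}
[6] xori  r0, r3, 1  →  {r0:0, r1:38, r2:10, r3:15, r4:7, r5:47, r6:23}
[7] beq  r1, r3, L10  →  {r0:0, r1:38, r2:10, r3:15, r4:7, r5:47, r6:23}  ⟨branch fallthrough⟩
[8] or   r3, r2, r5  →  {r0:0, r1:38, r2:10, r3:47, r4:7, r5:47, r6:23}
[9] andi  r0, r4, 4  →  {r0:0, r1:38, r2:10, r3:47, r4:7, r5:47, r6:23}
[10] xor  r5, r6, r2  →  {r0:0, r1:38, r2:10, r3:47, r4:7, r5:29, r6:23}

r0=0 r1=38 r2=10 r3=47 r4=7 r5=29 r6=23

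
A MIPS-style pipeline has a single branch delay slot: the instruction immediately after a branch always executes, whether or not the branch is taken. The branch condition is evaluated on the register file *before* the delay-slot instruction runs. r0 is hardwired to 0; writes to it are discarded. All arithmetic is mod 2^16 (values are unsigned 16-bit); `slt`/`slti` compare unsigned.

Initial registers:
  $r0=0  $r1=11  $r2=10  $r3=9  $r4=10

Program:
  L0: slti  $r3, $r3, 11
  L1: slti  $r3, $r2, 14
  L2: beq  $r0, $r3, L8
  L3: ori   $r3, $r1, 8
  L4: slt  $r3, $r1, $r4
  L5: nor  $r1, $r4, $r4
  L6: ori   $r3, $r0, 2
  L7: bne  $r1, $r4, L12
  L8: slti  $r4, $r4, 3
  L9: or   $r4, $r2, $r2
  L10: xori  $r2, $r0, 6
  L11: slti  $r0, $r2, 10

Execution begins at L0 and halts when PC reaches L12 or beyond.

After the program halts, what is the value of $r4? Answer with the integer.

PC=0  slti  $r3, $r3, 11     | $r0=0 $r1=11 $r2=10 $r3=1 $r4=10
PC=1  slti  $r3, $r2, 14     | $r0=0 $r1=11 $r2=10 $r3=1 $r4=10
PC=2  beq  $r0, $r3, L8      | $r0=0 $r1=11 $r2=10 $r3=1 $r4=10  [not taken]
PC=3  ori   $r3, $r1, 8      | $r0=0 $r1=11 $r2=10 $r3=11 $r4=10
PC=4  slt  $r3, $r1, $r4     | $r0=0 $r1=11 $r2=10 $r3=0 $r4=10
PC=5  nor  $r1, $r4, $r4     | $r0=0 $r1=65525 $r2=10 $r3=0 $r4=10
PC=6  ori   $r3, $r0, 2      | $r0=0 $r1=65525 $r2=10 $r3=2 $r4=10
PC=7  bne  $r1, $r4, L12     | $r0=0 $r1=65525 $r2=10 $r3=2 $r4=10  [TAKEN]
PC=8  slti  $r4, $r4, 3      | $r0=0 $r1=65525 $r2=10 $r3=2 $r4=0

0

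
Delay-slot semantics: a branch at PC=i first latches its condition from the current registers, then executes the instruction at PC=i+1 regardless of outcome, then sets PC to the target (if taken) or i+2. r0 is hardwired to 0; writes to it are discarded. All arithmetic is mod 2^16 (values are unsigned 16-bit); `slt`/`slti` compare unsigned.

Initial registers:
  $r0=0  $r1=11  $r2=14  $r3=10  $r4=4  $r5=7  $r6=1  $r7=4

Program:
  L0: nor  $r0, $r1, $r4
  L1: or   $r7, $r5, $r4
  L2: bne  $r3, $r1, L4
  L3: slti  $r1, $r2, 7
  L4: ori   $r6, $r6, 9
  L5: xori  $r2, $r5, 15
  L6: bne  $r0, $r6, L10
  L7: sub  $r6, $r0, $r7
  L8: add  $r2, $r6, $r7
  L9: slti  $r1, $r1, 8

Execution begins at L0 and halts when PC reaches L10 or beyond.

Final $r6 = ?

  step pc=0: nor  $r0, $r1, $r4  regs=(0,11,14,10,4,7,1,4)
  step pc=1: or   $r7, $r5, $r4  regs=(0,11,14,10,4,7,1,7)
  step pc=2: bne  $r3, $r1, L4  cond=T  regs=(0,11,14,10,4,7,1,7)
  step pc=3: slti  $r1, $r2, 7  regs=(0,0,14,10,4,7,1,7)
  step pc=4: ori   $r6, $r6, 9  regs=(0,0,14,10,4,7,9,7)
  step pc=5: xori  $r2, $r5, 15  regs=(0,0,8,10,4,7,9,7)
  step pc=6: bne  $r0, $r6, L10  cond=T  regs=(0,0,8,10,4,7,9,7)
  step pc=7: sub  $r6, $r0, $r7  regs=(0,0,8,10,4,7,65529,7)

65529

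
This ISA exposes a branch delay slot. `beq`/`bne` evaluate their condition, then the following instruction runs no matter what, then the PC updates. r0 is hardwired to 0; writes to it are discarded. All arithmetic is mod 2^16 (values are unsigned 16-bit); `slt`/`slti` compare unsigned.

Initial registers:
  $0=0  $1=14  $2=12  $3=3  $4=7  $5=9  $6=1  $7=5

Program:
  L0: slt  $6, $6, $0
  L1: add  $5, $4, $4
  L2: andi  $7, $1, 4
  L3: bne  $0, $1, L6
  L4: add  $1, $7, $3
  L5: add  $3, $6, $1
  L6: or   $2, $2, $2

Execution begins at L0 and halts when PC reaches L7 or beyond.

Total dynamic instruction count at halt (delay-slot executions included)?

6

#0 slt  $6, $6, $0 ; 0/14/12/3/7/9/0/5
#1 add  $5, $4, $4 ; 0/14/12/3/7/14/0/5
#2 andi  $7, $1, 4 ; 0/14/12/3/7/14/0/4
#3 bne  $0, $1, L6 ; 0/14/12/3/7/14/0/4 ; →target
#4 add  $1, $7, $3 ; 0/7/12/3/7/14/0/4
#6 or   $2, $2, $2 ; 0/7/12/3/7/14/0/4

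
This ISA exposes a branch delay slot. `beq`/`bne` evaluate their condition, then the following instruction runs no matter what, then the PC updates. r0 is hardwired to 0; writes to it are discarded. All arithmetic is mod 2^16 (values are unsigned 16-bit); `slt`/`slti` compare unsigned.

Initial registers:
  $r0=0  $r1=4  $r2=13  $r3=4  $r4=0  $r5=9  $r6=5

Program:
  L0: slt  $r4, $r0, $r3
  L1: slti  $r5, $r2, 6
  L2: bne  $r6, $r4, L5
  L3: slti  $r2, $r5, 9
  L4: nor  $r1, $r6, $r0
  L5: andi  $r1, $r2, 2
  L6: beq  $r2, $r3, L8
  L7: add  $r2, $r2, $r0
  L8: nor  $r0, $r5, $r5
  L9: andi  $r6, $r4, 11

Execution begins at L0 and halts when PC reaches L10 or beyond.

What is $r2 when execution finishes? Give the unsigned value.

1

  step pc=0: slt  $r4, $r0, $r3  regs=(0,4,13,4,1,9,5)
  step pc=1: slti  $r5, $r2, 6  regs=(0,4,13,4,1,0,5)
  step pc=2: bne  $r6, $r4, L5  cond=T  regs=(0,4,13,4,1,0,5)
  step pc=3: slti  $r2, $r5, 9  regs=(0,4,1,4,1,0,5)
  step pc=5: andi  $r1, $r2, 2  regs=(0,0,1,4,1,0,5)
  step pc=6: beq  $r2, $r3, L8  cond=F  regs=(0,0,1,4,1,0,5)
  step pc=7: add  $r2, $r2, $r0  regs=(0,0,1,4,1,0,5)
  step pc=8: nor  $r0, $r5, $r5  regs=(0,0,1,4,1,0,5)
  step pc=9: andi  $r6, $r4, 11  regs=(0,0,1,4,1,0,1)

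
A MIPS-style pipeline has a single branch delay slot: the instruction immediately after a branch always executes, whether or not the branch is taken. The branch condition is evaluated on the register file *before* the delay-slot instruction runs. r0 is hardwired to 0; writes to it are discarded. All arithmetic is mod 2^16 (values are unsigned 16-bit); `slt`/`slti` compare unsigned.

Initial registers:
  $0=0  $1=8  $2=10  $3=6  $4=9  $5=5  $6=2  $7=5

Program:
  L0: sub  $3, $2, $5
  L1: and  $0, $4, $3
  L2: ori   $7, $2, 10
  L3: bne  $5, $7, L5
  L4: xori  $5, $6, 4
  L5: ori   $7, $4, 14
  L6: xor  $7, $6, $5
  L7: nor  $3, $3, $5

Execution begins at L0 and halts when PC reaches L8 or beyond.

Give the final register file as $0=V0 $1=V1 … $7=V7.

PC=0  sub  $3, $2, $5        | $0=0 $1=8 $2=10 $3=5 $4=9 $5=5 $6=2 $7=5
PC=1  and  $0, $4, $3        | $0=0 $1=8 $2=10 $3=5 $4=9 $5=5 $6=2 $7=5
PC=2  ori   $7, $2, 10       | $0=0 $1=8 $2=10 $3=5 $4=9 $5=5 $6=2 $7=10
PC=3  bne  $5, $7, L5        | $0=0 $1=8 $2=10 $3=5 $4=9 $5=5 $6=2 $7=10  [TAKEN]
PC=4  xori  $5, $6, 4        | $0=0 $1=8 $2=10 $3=5 $4=9 $5=6 $6=2 $7=10
PC=5  ori   $7, $4, 14       | $0=0 $1=8 $2=10 $3=5 $4=9 $5=6 $6=2 $7=15
PC=6  xor  $7, $6, $5        | $0=0 $1=8 $2=10 $3=5 $4=9 $5=6 $6=2 $7=4
PC=7  nor  $3, $3, $5        | $0=0 $1=8 $2=10 $3=65528 $4=9 $5=6 $6=2 $7=4

$0=0 $1=8 $2=10 $3=65528 $4=9 $5=6 $6=2 $7=4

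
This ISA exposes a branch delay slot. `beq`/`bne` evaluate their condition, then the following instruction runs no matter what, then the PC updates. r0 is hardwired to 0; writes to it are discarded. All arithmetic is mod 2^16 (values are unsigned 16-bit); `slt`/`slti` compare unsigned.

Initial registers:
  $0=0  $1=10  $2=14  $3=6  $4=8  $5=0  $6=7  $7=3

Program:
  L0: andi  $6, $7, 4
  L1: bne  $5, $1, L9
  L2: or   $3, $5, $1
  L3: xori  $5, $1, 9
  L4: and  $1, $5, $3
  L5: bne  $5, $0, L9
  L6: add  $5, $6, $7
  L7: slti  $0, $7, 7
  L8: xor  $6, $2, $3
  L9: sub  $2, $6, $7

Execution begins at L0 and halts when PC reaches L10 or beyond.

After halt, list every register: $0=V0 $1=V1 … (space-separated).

$0=0 $1=10 $2=65533 $3=10 $4=8 $5=0 $6=0 $7=3

  step pc=0: andi  $6, $7, 4  regs=(0,10,14,6,8,0,0,3)
  step pc=1: bne  $5, $1, L9  cond=T  regs=(0,10,14,6,8,0,0,3)
  step pc=2: or   $3, $5, $1  regs=(0,10,14,10,8,0,0,3)
  step pc=9: sub  $2, $6, $7  regs=(0,10,65533,10,8,0,0,3)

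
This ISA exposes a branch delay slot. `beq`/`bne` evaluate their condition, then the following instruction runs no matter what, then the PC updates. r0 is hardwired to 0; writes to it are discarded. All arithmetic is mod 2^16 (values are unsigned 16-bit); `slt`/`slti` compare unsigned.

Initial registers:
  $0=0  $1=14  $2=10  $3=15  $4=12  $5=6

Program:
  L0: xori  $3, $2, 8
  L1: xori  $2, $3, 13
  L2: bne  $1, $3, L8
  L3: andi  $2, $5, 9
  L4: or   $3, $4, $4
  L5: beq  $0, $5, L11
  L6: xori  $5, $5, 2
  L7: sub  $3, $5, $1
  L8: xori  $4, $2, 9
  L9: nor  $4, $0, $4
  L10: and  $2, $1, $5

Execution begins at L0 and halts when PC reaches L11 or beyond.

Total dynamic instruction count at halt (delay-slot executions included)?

#0 xori  $3, $2, 8 ; 0/14/10/2/12/6
#1 xori  $2, $3, 13 ; 0/14/15/2/12/6
#2 bne  $1, $3, L8 ; 0/14/15/2/12/6 ; →target
#3 andi  $2, $5, 9 ; 0/14/0/2/12/6
#8 xori  $4, $2, 9 ; 0/14/0/2/9/6
#9 nor  $4, $0, $4 ; 0/14/0/2/65526/6
#10 and  $2, $1, $5 ; 0/14/6/2/65526/6

7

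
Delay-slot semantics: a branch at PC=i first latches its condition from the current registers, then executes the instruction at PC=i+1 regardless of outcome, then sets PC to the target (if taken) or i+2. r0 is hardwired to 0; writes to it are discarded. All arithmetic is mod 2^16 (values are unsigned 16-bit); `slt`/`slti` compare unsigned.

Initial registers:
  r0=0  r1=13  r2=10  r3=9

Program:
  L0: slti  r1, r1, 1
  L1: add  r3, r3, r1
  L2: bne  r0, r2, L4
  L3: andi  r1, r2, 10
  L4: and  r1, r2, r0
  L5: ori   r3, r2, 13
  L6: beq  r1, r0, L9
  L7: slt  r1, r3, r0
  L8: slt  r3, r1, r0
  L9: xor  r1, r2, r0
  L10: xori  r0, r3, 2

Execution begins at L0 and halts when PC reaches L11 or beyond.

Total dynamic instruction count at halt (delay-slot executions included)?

10

#0 slti  r1, r1, 1 ; 0/0/10/9
#1 add  r3, r3, r1 ; 0/0/10/9
#2 bne  r0, r2, L4 ; 0/0/10/9 ; →target
#3 andi  r1, r2, 10 ; 0/10/10/9
#4 and  r1, r2, r0 ; 0/0/10/9
#5 ori   r3, r2, 13 ; 0/0/10/15
#6 beq  r1, r0, L9 ; 0/0/10/15 ; →target
#7 slt  r1, r3, r0 ; 0/0/10/15
#9 xor  r1, r2, r0 ; 0/10/10/15
#10 xori  r0, r3, 2 ; 0/10/10/15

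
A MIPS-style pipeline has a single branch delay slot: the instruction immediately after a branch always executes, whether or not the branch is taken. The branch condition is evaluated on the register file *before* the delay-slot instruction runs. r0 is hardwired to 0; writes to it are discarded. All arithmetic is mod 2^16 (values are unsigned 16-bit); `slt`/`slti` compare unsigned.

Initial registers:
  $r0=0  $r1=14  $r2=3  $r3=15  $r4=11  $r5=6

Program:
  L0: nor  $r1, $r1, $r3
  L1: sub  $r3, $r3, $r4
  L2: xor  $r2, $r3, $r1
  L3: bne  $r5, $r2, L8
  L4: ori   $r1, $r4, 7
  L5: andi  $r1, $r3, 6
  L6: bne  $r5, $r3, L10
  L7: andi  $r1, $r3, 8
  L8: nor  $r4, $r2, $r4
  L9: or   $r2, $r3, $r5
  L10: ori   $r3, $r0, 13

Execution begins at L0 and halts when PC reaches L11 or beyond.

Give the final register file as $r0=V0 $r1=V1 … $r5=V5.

$r0=0 $r1=15 $r2=6 $r3=13 $r4=0 $r5=6

PC=0  nor  $r1, $r1, $r3     | $r0=0 $r1=65520 $r2=3 $r3=15 $r4=11 $r5=6
PC=1  sub  $r3, $r3, $r4     | $r0=0 $r1=65520 $r2=3 $r3=4 $r4=11 $r5=6
PC=2  xor  $r2, $r3, $r1     | $r0=0 $r1=65520 $r2=65524 $r3=4 $r4=11 $r5=6
PC=3  bne  $r5, $r2, L8      | $r0=0 $r1=65520 $r2=65524 $r3=4 $r4=11 $r5=6  [TAKEN]
PC=4  ori   $r1, $r4, 7      | $r0=0 $r1=15 $r2=65524 $r3=4 $r4=11 $r5=6
PC=8  nor  $r4, $r2, $r4     | $r0=0 $r1=15 $r2=65524 $r3=4 $r4=0 $r5=6
PC=9  or   $r2, $r3, $r5     | $r0=0 $r1=15 $r2=6 $r3=4 $r4=0 $r5=6
PC=10 ori   $r3, $r0, 13     | $r0=0 $r1=15 $r2=6 $r3=13 $r4=0 $r5=6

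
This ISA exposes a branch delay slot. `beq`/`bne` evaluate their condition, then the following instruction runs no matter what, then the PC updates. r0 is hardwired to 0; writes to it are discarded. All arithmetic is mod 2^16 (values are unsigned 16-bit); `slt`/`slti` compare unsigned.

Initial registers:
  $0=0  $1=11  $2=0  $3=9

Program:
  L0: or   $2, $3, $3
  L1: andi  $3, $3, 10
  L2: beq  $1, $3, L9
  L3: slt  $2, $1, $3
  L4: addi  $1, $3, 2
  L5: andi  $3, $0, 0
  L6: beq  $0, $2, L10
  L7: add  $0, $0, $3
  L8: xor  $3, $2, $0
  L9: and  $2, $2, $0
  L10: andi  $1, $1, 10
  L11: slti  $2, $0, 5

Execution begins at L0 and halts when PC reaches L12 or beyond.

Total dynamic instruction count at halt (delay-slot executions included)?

10

  step pc=0: or   $2, $3, $3  regs=(0,11,9,9)
  step pc=1: andi  $3, $3, 10  regs=(0,11,9,8)
  step pc=2: beq  $1, $3, L9  cond=F  regs=(0,11,9,8)
  step pc=3: slt  $2, $1, $3  regs=(0,11,0,8)
  step pc=4: addi  $1, $3, 2  regs=(0,10,0,8)
  step pc=5: andi  $3, $0, 0  regs=(0,10,0,0)
  step pc=6: beq  $0, $2, L10  cond=T  regs=(0,10,0,0)
  step pc=7: add  $0, $0, $3  regs=(0,10,0,0)
  step pc=10: andi  $1, $1, 10  regs=(0,10,0,0)
  step pc=11: slti  $2, $0, 5  regs=(0,10,1,0)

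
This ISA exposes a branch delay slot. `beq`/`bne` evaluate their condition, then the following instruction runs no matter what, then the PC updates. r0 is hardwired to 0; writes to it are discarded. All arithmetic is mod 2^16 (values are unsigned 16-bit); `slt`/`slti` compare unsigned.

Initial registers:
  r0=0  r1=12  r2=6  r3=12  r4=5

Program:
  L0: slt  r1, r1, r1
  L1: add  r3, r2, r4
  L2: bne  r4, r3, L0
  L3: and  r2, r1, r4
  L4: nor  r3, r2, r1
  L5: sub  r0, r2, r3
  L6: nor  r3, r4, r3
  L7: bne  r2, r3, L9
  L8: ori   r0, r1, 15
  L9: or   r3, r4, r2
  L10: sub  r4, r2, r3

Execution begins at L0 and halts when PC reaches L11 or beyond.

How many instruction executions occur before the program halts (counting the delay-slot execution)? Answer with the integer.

PC=0  slt  r1, r1, r1        | r0=0 r1=0 r2=6 r3=12 r4=5
PC=1  add  r3, r2, r4        | r0=0 r1=0 r2=6 r3=11 r4=5
PC=2  bne  r4, r3, L0        | r0=0 r1=0 r2=6 r3=11 r4=5  [TAKEN]
PC=3  and  r2, r1, r4        | r0=0 r1=0 r2=0 r3=11 r4=5
PC=0  slt  r1, r1, r1        | r0=0 r1=0 r2=0 r3=11 r4=5
PC=1  add  r3, r2, r4        | r0=0 r1=0 r2=0 r3=5 r4=5
PC=2  bne  r4, r3, L0        | r0=0 r1=0 r2=0 r3=5 r4=5  [not taken]
PC=3  and  r2, r1, r4        | r0=0 r1=0 r2=0 r3=5 r4=5
PC=4  nor  r3, r2, r1        | r0=0 r1=0 r2=0 r3=65535 r4=5
PC=5  sub  r0, r2, r3        | r0=0 r1=0 r2=0 r3=65535 r4=5
PC=6  nor  r3, r4, r3        | r0=0 r1=0 r2=0 r3=0 r4=5
PC=7  bne  r2, r3, L9        | r0=0 r1=0 r2=0 r3=0 r4=5  [not taken]
PC=8  ori   r0, r1, 15       | r0=0 r1=0 r2=0 r3=0 r4=5
PC=9  or   r3, r4, r2        | r0=0 r1=0 r2=0 r3=5 r4=5
PC=10 sub  r4, r2, r3        | r0=0 r1=0 r2=0 r3=5 r4=65531

15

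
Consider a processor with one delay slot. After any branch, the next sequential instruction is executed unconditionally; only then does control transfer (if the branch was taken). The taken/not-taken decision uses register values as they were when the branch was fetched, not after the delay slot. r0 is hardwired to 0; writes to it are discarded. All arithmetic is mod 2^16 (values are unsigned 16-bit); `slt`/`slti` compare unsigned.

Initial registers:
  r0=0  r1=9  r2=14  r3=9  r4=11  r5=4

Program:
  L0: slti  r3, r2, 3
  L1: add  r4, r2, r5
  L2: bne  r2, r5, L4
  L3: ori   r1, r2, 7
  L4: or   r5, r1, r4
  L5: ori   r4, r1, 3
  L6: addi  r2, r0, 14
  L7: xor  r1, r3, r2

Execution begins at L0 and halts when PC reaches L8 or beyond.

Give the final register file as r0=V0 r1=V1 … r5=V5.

  step pc=0: slti  r3, r2, 3  regs=(0,9,14,0,11,4)
  step pc=1: add  r4, r2, r5  regs=(0,9,14,0,18,4)
  step pc=2: bne  r2, r5, L4  cond=T  regs=(0,9,14,0,18,4)
  step pc=3: ori   r1, r2, 7  regs=(0,15,14,0,18,4)
  step pc=4: or   r5, r1, r4  regs=(0,15,14,0,18,31)
  step pc=5: ori   r4, r1, 3  regs=(0,15,14,0,15,31)
  step pc=6: addi  r2, r0, 14  regs=(0,15,14,0,15,31)
  step pc=7: xor  r1, r3, r2  regs=(0,14,14,0,15,31)

r0=0 r1=14 r2=14 r3=0 r4=15 r5=31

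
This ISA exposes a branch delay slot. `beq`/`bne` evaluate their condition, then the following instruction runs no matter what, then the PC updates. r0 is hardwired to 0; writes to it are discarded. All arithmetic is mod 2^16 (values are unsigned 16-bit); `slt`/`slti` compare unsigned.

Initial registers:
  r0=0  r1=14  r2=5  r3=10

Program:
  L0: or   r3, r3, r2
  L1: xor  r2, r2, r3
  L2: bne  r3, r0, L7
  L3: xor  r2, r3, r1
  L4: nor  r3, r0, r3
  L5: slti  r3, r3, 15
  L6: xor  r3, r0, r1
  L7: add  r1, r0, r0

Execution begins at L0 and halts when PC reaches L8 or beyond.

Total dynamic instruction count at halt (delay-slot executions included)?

5

  step pc=0: or   r3, r3, r2  regs=(0,14,5,15)
  step pc=1: xor  r2, r2, r3  regs=(0,14,10,15)
  step pc=2: bne  r3, r0, L7  cond=T  regs=(0,14,10,15)
  step pc=3: xor  r2, r3, r1  regs=(0,14,1,15)
  step pc=7: add  r1, r0, r0  regs=(0,0,1,15)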